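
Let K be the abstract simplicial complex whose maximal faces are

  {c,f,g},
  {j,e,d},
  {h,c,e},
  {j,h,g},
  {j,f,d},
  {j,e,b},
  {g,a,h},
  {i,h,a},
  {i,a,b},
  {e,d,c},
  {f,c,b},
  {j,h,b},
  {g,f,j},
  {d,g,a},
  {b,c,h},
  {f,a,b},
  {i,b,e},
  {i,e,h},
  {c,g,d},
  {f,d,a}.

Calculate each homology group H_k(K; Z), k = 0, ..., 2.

Fix the vertex order a < b < c < d < e < f < g < h < i < j and write every simplex with vertices in increasing order. Then dim K = 2 and the simplices of K are:

  0-simplices (10): a, b, c, d, e, f, g, h, i, j
  1-simplices (30): ab, ad, af, ag, ah, ai, bc, be, bf, bh, bi, bj, cd, ce, cf, cg, ch, de, df, dg, dj, eh, ei, ej, fg, fj, gh, gj, hi, hj
  2-simplices (20): abf, abi, adf, adg, agh, ahi, bcf, bch, bei, bej, bhj, cde, cdg, ceh, cfg, dej, dfj, ehi, fgj, ghj

so the chain groups are C_0 ≅ Z^10, C_1 ≅ Z^30, C_2 ≅ Z^20.

∂_1: C_1 → C_0 maps an edge to its endpoints' difference, ∂[p,q] = q − p. For instance
  ∂df = f − d.
The 10×30 boundary matrix has rank 9 and Smith normal form diag(1,1,1,1,1,1,1,1,1).

Boundary ∂_2: C_2 → C_1 sends each 2-simplex [p,q,r] to [q,r] − [p,r] + [p,q]. For instance
  ∂ahi = hi − ai + ah,
  ∂bcf = cf − bf + bc.
The resulting 30×20 matrix has rank 20, and its Smith normal form has invariant factors (1,1,1,1,1,1,1,1,1,1,1,1,1,1,1,1,1,1,1,2).

Reading off H_k = ker ∂_k / im ∂_{k+1}:

  H_0: rank C_0 − rank ∂_1 = 10 − 9 = 1, and the invariant factors of ∂_1 are all 1, so H_0 = Z.
  H_1: rank ker ∂_1 − rank ∂_2 = (30 − 9) − 20 = 1, and ∂_2 has invariant factor 2 > 1, so H_1 = Z ⊕ Z_2.
  H_2: rank ker ∂_2 − rank ∂_3 = (20 − 20) − 0 = 0, and there is no ∂_3, so H_2 = 0.

As a check, the Euler characteristic is 10 − 30 + 20 = 0, which agrees with 1 − 1 + 0 = 0.

H_0 = Z,  H_1 = Z ⊕ Z_2,  H_2 = 0.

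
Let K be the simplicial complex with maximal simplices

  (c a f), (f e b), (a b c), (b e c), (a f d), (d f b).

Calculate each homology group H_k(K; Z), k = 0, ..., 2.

H_0 ≅ Z,  H_1 ≅ Z,  H_2 = 0.

K has 6 vertices, 12 edges, 6 triangles.
rank ∂_0 = 0, rank ∂_1 = 5 ⇒ b_0 = 6 − 0 − 5 = 1; all invariant factors of ∂_1 are 1 so no torsion. So H_0 ≅ Z.
rank ∂_1 = 5, rank ∂_2 = 6 ⇒ b_1 = 12 − 5 − 6 = 1; all invariant factors of ∂_2 are 1 so no torsion. So H_1 ≅ Z.
rank ∂_2 = 6, rank ∂_3 = 0 ⇒ b_2 = 6 − 6 − 0 = 0. So H_2 ≅ 0.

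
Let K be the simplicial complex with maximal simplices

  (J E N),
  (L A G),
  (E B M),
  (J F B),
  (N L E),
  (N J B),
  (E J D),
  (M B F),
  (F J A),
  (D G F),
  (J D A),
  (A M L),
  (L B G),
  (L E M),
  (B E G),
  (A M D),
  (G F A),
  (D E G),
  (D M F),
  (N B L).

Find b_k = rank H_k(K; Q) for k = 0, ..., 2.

We work with the vertex ordering A < B < D < E < F < G < J < L < M < N. The simplices of K, each written with vertices in increasing order, are:

  0-simplices (10): A, B, D, E, F, G, J, L, M, N
  1-simplices (30): AD, AF, AG, AJ, AL, AM, BE, BF, BG, BJ, BL, BM, BN, DE, DF, DG, DJ, DM, EG, EJ, EL, EM, EN, FG, FJ, FM, GL, JN, LM, LN
  2-simplices (20): ADJ, ADM, AFG, AFJ, AGL, ALM, BEG, BEM, BFJ, BFM, BGL, BJN, BLN, DEG, DEJ, DFG, DFM, EJN, ELM, ELN

Hence C_0 ≅ Z^10, C_1 ≅ Z^30, C_2 ≅ Z^20.

Boundary ∂_1: C_1 → C_0 is given by ∂[p,q] = [q] − [p]. For instance
  ∂AL = L − A.
The resulting 10×30 matrix has rank 9, and its Smith normal form has invariant factors (1,1,1,1,1,1,1,1,1).

The boundary map ∂_2: C_2 → C_1 maps a triangle to the signed sum of its edges. For instance
  ∂AGL = GL − AL + AG,
  ∂DFG = FG − DG + DF.
The resulting 30×20 matrix has rank 20, and its Smith normal form has invariant factors (1,1,1,1,1,1,1,1,1,1,1,1,1,1,1,1,1,1,1,2).

From H_k ≅ ker(∂_k) / im(∂_{k+1}) we obtain:

  H_0: rank C_0 − rank ∂_1 = 10 − 9 = 1, and the invariant factors of ∂_1 are all 1, so H_0 = Z.
  H_1: rank ker ∂_1 − rank ∂_2 = (30 − 9) − 20 = 1, and ∂_2 has invariant factor 2 > 1, so H_1 = Z ⊕ Z_2.
  H_2: rank ker ∂_2 − rank ∂_3 = (20 − 20) − 0 = 0, and there is no ∂_3, so H_2 = 0.

Hence the Betti numbers are b_0 = 1, b_1 = 1, b_2 = 0.

b_0 = 1, b_1 = 1, b_2 = 0.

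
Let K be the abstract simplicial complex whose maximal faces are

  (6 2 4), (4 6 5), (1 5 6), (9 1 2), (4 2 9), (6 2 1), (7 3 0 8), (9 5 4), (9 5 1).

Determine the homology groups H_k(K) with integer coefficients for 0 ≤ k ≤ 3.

Order the vertices as 0 < 1 < 2 < 3 < 4 < 5 < 6 < 7 < 8 < 9. Listing each simplex with vertices in this order, K has dimension 3 with simplices:

  0-simplices (10): [0], [1], [2], [3], [4], [5], [6], [7], [8], [9]
  1-simplices (18): [0,3], [0,7], [0,8], [1,2], [1,5], [1,6], [1,9], [2,4], [2,6], [2,9], [3,7], [3,8], [4,5], [4,6], [4,9], [5,6], [5,9], [7,8]
  2-simplices (12): [0,3,7], [0,3,8], [0,7,8], [1,2,6], [1,2,9], [1,5,6], [1,5,9], [2,4,6], [2,4,9], [3,7,8], [4,5,6], [4,5,9]
  3-simplices (1): [0,3,7,8]

so the chain groups are C_0 ≅ Z^10, C_1 ≅ Z^18, C_2 ≅ Z^12, C_3 ≅ Z^1.

Boundary ∂_1: C_1 → C_0 sends each edge [p,q] (with p < q) to q − p.
The resulting 10×18 matrix has rank 8, and its Smith normal form has invariant factors (1,1,1,1,1,1,1,1).

∂_2: C_2 → C_1 acts by ∂[p,q,r] = [q,r] − [p,r] + [p,q]. For instance
  ∂[0,3,7] = [3,7] − [0,7] + [0,3],
  ∂[1,2,9] = [2,9] − [1,9] + [1,2].
The 18×12 boundary matrix has rank 10 and Smith normal form diag(1,1,1,1,1,1,1,1,1,1).

∂_3: C_3 → C_2 sends each 3-simplex σ to the alternating sum Σ_i (−1)^i (σ with its i-th vertex removed). For instance
  ∂[0,3,7,8] = [3,7,8] − [0,7,8] + [0,3,8] − [0,3,7].
The 12×1 boundary matrix has rank 1 and Smith normal form diag(1).

From H_k ≅ ker(∂_k) / im(∂_{k+1}) we obtain:

  H_0: rank C_0 − rank ∂_1 = 10 − 8 = 2, and the invariant factors of ∂_1 are all 1, so H_0 ≅ Z^2.
  H_1: rank ker ∂_1 − rank ∂_2 = (18 − 8) − 10 = 0, and the invariant factors of ∂_2 are all 1, so H_1 ≅ 0.
  H_2: rank ker ∂_2 − rank ∂_3 = (12 − 10) − 1 = 1, and the invariant factors of ∂_3 are all 1, so H_2 ≅ Z.
  H_3: rank ker ∂_3 − rank ∂_4 = (1 − 1) − 0 = 0, and there is no ∂_4, so H_3 ≅ 0.

H_0 ≅ Z^2,  H_1 = 0,  H_2 ≅ Z,  H_3 = 0.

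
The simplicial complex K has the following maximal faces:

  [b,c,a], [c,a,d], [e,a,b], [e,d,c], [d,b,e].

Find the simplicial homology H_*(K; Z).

We work with the vertex ordering a < b < c < d < e. The simplices of K, each written with vertices in increasing order, are:

  0-simplices (5): a, b, c, d, e
  1-simplices (10): ab, ac, ad, ae, bc, bd, be, cd, ce, de
  2-simplices (5): abc, abe, acd, bde, cde

so the chain groups are C_0 ≅ Z^5, C_1 ≅ Z^10, C_2 ≅ Z^5.

∂_1: C_1 → C_0 sends each edge [p,q] (with p < q) to q − p. For instance
  ∂be = e − b.
The resulting 5×10 matrix has rank 4, and its Smith normal form has invariant factors (1,1,1,1).

Boundary ∂_2: C_2 → C_1 acts by ∂[p,q,r] = [q,r] − [p,r] + [p,q]. For instance
  ∂abc = bc − ac + ab,
  ∂acd = cd − ad + ac.
As a 10×5 matrix over Z this has rank 5, with invariant factors (1,1,1,1,1).

Computing H_k = (kernel of ∂_k) / (image of ∂_{k+1}):

  H_0: rank C_0 − rank ∂_1 = 5 − 4 = 1, and the invariant factors of ∂_1 are all 1, so H_0 = Z.
  H_1: rank ker ∂_1 − rank ∂_2 = (10 − 4) − 5 = 1, and the invariant factors of ∂_2 are all 1, so H_1 = Z.
  H_2: rank ker ∂_2 − rank ∂_3 = (5 − 5) − 0 = 0, and there is no ∂_3, so H_2 = 0.

H_0 = Z,  H_1 = Z,  H_2 = 0.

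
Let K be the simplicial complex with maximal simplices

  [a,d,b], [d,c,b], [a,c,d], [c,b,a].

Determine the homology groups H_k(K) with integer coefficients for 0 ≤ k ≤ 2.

We work with the vertex ordering a < b < c < d. The simplices of K, each written with vertices in increasing order, are:

  0-simplices (4): a, b, c, d
  1-simplices (6): ab, ac, ad, bc, bd, cd
  2-simplices (4): abc, abd, acd, bcd

so the chain groups are C_0 ≅ Z^4, C_1 ≅ Z^6, C_2 ≅ Z^4.

Boundary ∂_1: C_1 → C_0 sends each edge [p,q] (with p < q) to q − p. For instance
  ∂cd = d − c.
This gives a 4×6 integer matrix of rank 3; reducing to Smith normal form yields diagonal entries (1,1,1).

Boundary ∂_2: C_2 → C_1 maps a triangle to the signed sum of its edges. For instance
  ∂acd = cd − ad + ac,
  ∂abd = bd − ad + ab.
As a 6×4 matrix over Z this has rank 3, with invariant factors (1,1,1).

From H_k ≅ ker(∂_k) / im(∂_{k+1}) we obtain:

  H_0: rank C_0 − rank ∂_1 = 4 − 3 = 1, and the invariant factors of ∂_1 are all 1, so H_0 = Z.
  H_1: rank ker ∂_1 − rank ∂_2 = (6 − 3) − 3 = 0, and the invariant factors of ∂_2 are all 1, so H_1 = 0.
  H_2: rank ker ∂_2 − rank ∂_3 = (4 − 3) − 0 = 1, and there is no ∂_3, so H_2 = Z.

H_0 ≅ Z,  H_1 = 0,  H_2 ≅ Z.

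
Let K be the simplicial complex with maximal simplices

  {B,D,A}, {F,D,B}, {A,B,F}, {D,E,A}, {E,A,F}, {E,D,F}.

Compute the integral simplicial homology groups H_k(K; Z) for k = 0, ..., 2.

Take the total order A < B < D < E < F on the vertex set. Then K (dimension 2) consists of the simplices:

  0-simplices (5): A, B, D, E, F
  1-simplices (9): AB, AD, AE, AF, BD, BF, DE, DF, EF
  2-simplices (6): ABD, ABF, ADE, AEF, BDF, DEF

so the chain groups are C_0 ≅ Z^5, C_1 ≅ Z^9, C_2 ≅ Z^6.

The boundary map ∂_1: C_1 → C_0 is given by ∂[p,q] = [q] − [p]. For instance
  ∂BF = F − B.
The 5×9 boundary matrix has rank 4 and Smith normal form diag(1,1,1,1).

∂_2: C_2 → C_1 sends each 2-simplex [p,q,r] to [q,r] − [p,r] + [p,q]. For instance
  ∂DEF = EF − DF + DE,
  ∂AEF = EF − AF + AE.
The resulting 9×6 matrix has rank 5, and its Smith normal form has invariant factors (1,1,1,1,1).

From H_k ≅ ker(∂_k) / im(∂_{k+1}) we obtain:

  H_0: rank C_0 − rank ∂_1 = 5 − 4 = 1, and the invariant factors of ∂_1 are all 1, so H_0 = Z.
  H_1: rank ker ∂_1 − rank ∂_2 = (9 − 4) − 5 = 0, and the invariant factors of ∂_2 are all 1, so H_1 = 0.
  H_2: rank ker ∂_2 − rank ∂_3 = (6 − 5) − 0 = 1, and there is no ∂_3, so H_2 = Z.

(K is a triangulation of the 2-sphere S^2.)

H_0 = Z,  H_1 = 0,  H_2 = Z.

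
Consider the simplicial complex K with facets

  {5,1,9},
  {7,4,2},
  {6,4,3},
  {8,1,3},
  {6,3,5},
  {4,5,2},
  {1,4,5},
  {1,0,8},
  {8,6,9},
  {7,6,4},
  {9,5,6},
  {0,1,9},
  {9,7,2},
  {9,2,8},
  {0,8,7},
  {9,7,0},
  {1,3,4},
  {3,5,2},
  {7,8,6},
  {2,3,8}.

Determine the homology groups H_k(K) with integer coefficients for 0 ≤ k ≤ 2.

H_0 = Z,  H_1 = Z × Z/2,  H_2 = 0.

Take the total order 0 < 1 < 2 < 3 < 4 < 5 < 6 < 7 < 8 < 9 on the vertex set. Then K (dimension 2) consists of the simplices:

  0-simplices (10): [0], [1], [2], [3], [4], [5], [6], [7], [8], [9]
  1-simplices (30): (30 of them)
  2-simplices (20): (20 of them)

giving chain groups C_0 ≅ Z^10, C_1 ≅ Z^30, C_2 ≅ Z^20.

The boundary map ∂_1: C_1 → C_0 sends each edge [p,q] (with p < q) to q − p. For instance
  ∂[7,9] = [9] − [7].
This gives a 10×30 integer matrix of rank 9; reducing to Smith normal form yields diagonal entries (1,1,1,1,1,1,1,1,1).

Boundary ∂_2: C_2 → C_1 acts by ∂[p,q,r] = [q,r] − [p,r] + [p,q]. For instance
  ∂[0,7,9] = [7,9] − [0,9] + [0,7],
  ∂[3,4,6] = [4,6] − [3,6] + [3,4].
This gives a 30×20 integer matrix of rank 20; reducing to Smith normal form yields diagonal entries (1,1,1,1,1,1,1,1,1,1,1,1,1,1,1,1,1,1,1,2).

From H_k ≅ ker(∂_k) / im(∂_{k+1}) we obtain:

  H_0: rank C_0 − rank ∂_1 = 10 − 9 = 1, and the invariant factors of ∂_1 are all 1, so H_0 = Z.
  H_1: rank ker ∂_1 − rank ∂_2 = (30 − 9) − 20 = 1, and ∂_2 has invariant factor 2 > 1, so H_1 = Z × Z/2.
  H_2: rank ker ∂_2 − rank ∂_3 = (20 − 20) − 0 = 0, and there is no ∂_3, so H_2 = 0.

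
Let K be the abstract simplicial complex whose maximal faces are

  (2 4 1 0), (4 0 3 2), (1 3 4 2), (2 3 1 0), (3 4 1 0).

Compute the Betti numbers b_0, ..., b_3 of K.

b_0 = 1, b_1 = 0, b_2 = 0, b_3 = 1.

Fix the vertex order 0 < 1 < 2 < 3 < 4 and write every simplex with vertices in increasing order. Then dim K = 3 and the simplices of K are:

  0-simplices (5): [0], [1], [2], [3], [4]
  1-simplices (10): [0,1], [0,2], [0,3], [0,4], [1,2], [1,3], [1,4], [2,3], [2,4], [3,4]
  2-simplices (10): [0,1,2], [0,1,3], [0,1,4], [0,2,3], [0,2,4], [0,3,4], [1,2,3], [1,2,4], [1,3,4], [2,3,4]
  3-simplices (5): [0,1,2,3], [0,1,2,4], [0,1,3,4], [0,2,3,4], [1,2,3,4]

so the chain groups are C_0 ≅ Z^5, C_1 ≅ Z^10, C_2 ≅ Z^10, C_3 ≅ Z^5.

The boundary map ∂_1: C_1 → C_0 sends each edge [p,q] (with p < q) to q − p. For instance
  ∂[0,3] = [3] − [0].
The resulting 5×10 matrix has rank 4, and its Smith normal form has invariant factors (1,1,1,1).

The boundary map ∂_2: C_2 → C_1 maps a triangle to the signed sum of its edges. For instance
  ∂[1,2,4] = [2,4] − [1,4] + [1,2],
  ∂[0,1,4] = [1,4] − [0,4] + [0,1].
The resulting 10×10 matrix has rank 6, and its Smith normal form has invariant factors (1,1,1,1,1,1).

Boundary ∂_3: C_3 → C_2 sends each 3-simplex σ to the alternating sum Σ_i (−1)^i (σ with its i-th vertex removed). For instance
  ∂[0,1,3,4] = [1,3,4] − [0,3,4] + [0,1,4] − [0,1,3],
  ∂[0,1,2,4] = [1,2,4] − [0,2,4] + [0,1,4] − [0,1,2].
As a 10×5 matrix over Z this has rank 4, with invariant factors (1,1,1,1).

From H_k ≅ ker(∂_k) / im(∂_{k+1}) we obtain:

  H_0: rank C_0 − rank ∂_1 = 5 − 4 = 1, and the invariant factors of ∂_1 are all 1, so H_0 ≅ Z.
  H_1: rank ker ∂_1 − rank ∂_2 = (10 − 4) − 6 = 0, and the invariant factors of ∂_2 are all 1, so H_1 ≅ 0.
  H_2: rank ker ∂_2 − rank ∂_3 = (10 − 6) − 4 = 0, and the invariant factors of ∂_3 are all 1, so H_2 ≅ 0.
  H_3: rank ker ∂_3 − rank ∂_4 = (5 − 4) − 0 = 1, and there is no ∂_4, so H_3 ≅ Z.

As a check, the Euler characteristic is 5 − 10 + 10 − 5 = 0, which agrees with 1 − 0 + 0 − 1 = 0.

Hence the Betti numbers are b_0 = 1, b_1 = 0, b_2 = 0, b_3 = 1.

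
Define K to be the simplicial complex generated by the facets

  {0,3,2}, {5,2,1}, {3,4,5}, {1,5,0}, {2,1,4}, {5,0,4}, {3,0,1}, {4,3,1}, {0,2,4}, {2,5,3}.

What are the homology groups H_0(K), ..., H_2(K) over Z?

H_0 = Z,  H_1 = Z/2Z,  H_2 = 0.

Order the vertices as 0 < 1 < 2 < 3 < 4 < 5. Listing each simplex with vertices in this order, K has dimension 2 with simplices:

  0-simplices (6): [0], [1], [2], [3], [4], [5]
  1-simplices (15): [0,1], [0,2], [0,3], [0,4], [0,5], [1,2], [1,3], [1,4], [1,5], [2,3], [2,4], [2,5], [3,4], [3,5], [4,5]
  2-simplices (10): [0,1,3], [0,1,5], [0,2,3], [0,2,4], [0,4,5], [1,2,4], [1,2,5], [1,3,4], [2,3,5], [3,4,5]

giving chain groups C_0 ≅ Z^6, C_1 ≅ Z^15, C_2 ≅ Z^10.

∂_1: C_1 → C_0 maps an edge to its endpoints' difference, ∂[p,q] = q − p. For instance
  ∂[3,4] = [4] − [3].
This gives a 6×15 integer matrix of rank 5; reducing to Smith normal form yields diagonal entries (1,1,1,1,1).

The boundary map ∂_2: C_2 → C_1 acts by ∂[p,q,r] = [q,r] − [p,r] + [p,q]. For instance
  ∂[0,2,4] = [2,4] − [0,4] + [0,2],
  ∂[3,4,5] = [4,5] − [3,5] + [3,4].
As a 15×10 matrix over Z this has rank 10, with invariant factors (1,1,1,1,1,1,1,1,1,2).

Now H_k = ker ∂_k / im ∂_{k+1}, so:

  H_0: rank C_0 − rank ∂_1 = 6 − 5 = 1, and the invariant factors of ∂_1 are all 1, so H_0 ≅ Z.
  H_1: rank ker ∂_1 − rank ∂_2 = (15 − 5) − 10 = 0, and ∂_2 has invariant factor 2 > 1, so H_1 ≅ Z/2Z.
  H_2: rank ker ∂_2 − rank ∂_3 = (10 − 10) − 0 = 0, and there is no ∂_3, so H_2 ≅ 0.

(K is a triangulation of the real projective plane RP^2.)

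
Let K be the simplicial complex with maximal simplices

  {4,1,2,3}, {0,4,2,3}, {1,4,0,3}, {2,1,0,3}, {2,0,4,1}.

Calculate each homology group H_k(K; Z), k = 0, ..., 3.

Fix the vertex order 0 < 1 < 2 < 3 < 4 and write every simplex with vertices in increasing order. Then dim K = 3 and the simplices of K are:

  0-simplices (5): [0], [1], [2], [3], [4]
  1-simplices (10): [0,1], [0,2], [0,3], [0,4], [1,2], [1,3], [1,4], [2,3], [2,4], [3,4]
  2-simplices (10): [0,1,2], [0,1,3], [0,1,4], [0,2,3], [0,2,4], [0,3,4], [1,2,3], [1,2,4], [1,3,4], [2,3,4]
  3-simplices (5): [0,1,2,3], [0,1,2,4], [0,1,3,4], [0,2,3,4], [1,2,3,4]

Hence C_0 ≅ Z^5, C_1 ≅ Z^10, C_2 ≅ Z^10, C_3 ≅ Z^5.

The boundary map ∂_1: C_1 → C_0 maps an edge to its endpoints' difference, ∂[p,q] = q − p. For instance
  ∂[1,3] = [3] − [1].
The resulting 5×10 matrix has rank 4, and its Smith normal form has invariant factors (1,1,1,1).

∂_2: C_2 → C_1 sends each 2-simplex [p,q,r] to [q,r] − [p,r] + [p,q]. For instance
  ∂[1,3,4] = [3,4] − [1,4] + [1,3],
  ∂[0,2,4] = [2,4] − [0,4] + [0,2].
The 10×10 boundary matrix has rank 6 and Smith normal form diag(1,1,1,1,1,1).

Boundary ∂_3: C_3 → C_2 sends each 3-simplex σ to the alternating sum Σ_i (−1)^i (σ with its i-th vertex removed). For instance
  ∂[0,1,2,4] = [1,2,4] − [0,2,4] + [0,1,4] − [0,1,2],
  ∂[0,2,3,4] = [2,3,4] − [0,3,4] + [0,2,4] − [0,2,3].
The 10×5 boundary matrix has rank 4 and Smith normal form diag(1,1,1,1).

Reading off H_k = ker ∂_k / im ∂_{k+1}:

  H_0: rank C_0 − rank ∂_1 = 5 − 4 = 1, and the invariant factors of ∂_1 are all 1, so H_0 ≅ Z.
  H_1: rank ker ∂_1 − rank ∂_2 = (10 − 4) − 6 = 0, and the invariant factors of ∂_2 are all 1, so H_1 ≅ 0.
  H_2: rank ker ∂_2 − rank ∂_3 = (10 − 6) − 4 = 0, and the invariant factors of ∂_3 are all 1, so H_2 ≅ 0.
  H_3: rank ker ∂_3 − rank ∂_4 = (5 − 4) − 0 = 1, and there is no ∂_4, so H_3 ≅ Z.

H_0 = Z,  H_1 = 0,  H_2 = 0,  H_3 = Z.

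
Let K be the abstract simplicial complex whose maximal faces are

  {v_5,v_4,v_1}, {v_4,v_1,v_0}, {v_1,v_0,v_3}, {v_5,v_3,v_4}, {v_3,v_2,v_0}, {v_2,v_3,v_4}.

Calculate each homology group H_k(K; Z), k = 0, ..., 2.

H_0 ≅ Z,  H_1 ≅ Z,  H_2 = 0.

Fix the vertex order v_0 < v_1 < v_2 < v_3 < v_4 < v_5 and write every simplex with vertices in increasing order. Then dim K = 2 and the simplices of K are:

  0-simplices (6): [v_0], [v_1], [v_2], [v_3], [v_4], [v_5]
  1-simplices (12): [v_0,v_1], [v_0,v_2], [v_0,v_3], [v_0,v_4], [v_1,v_3], [v_1,v_4], [v_1,v_5], [v_2,v_3], [v_2,v_4], [v_3,v_4], [v_3,v_5], [v_4,v_5]
  2-simplices (6): [v_0,v_1,v_3], [v_0,v_1,v_4], [v_0,v_2,v_3], [v_1,v_4,v_5], [v_2,v_3,v_4], [v_3,v_4,v_5]

Hence C_0 ≅ Z^6, C_1 ≅ Z^12, C_2 ≅ Z^6.

Boundary ∂_1: C_1 → C_0 is given by ∂[p,q] = [q] − [p]. For instance
  ∂[v_1,v_5] = [v_5] − [v_1].
As a 6×12 matrix over Z this has rank 5, with invariant factors (1,1,1,1,1).

∂_2: C_2 → C_1 acts by ∂[p,q,r] = [q,r] − [p,r] + [p,q]. For instance
  ∂[v_0,v_1,v_4] = [v_1,v_4] − [v_0,v_4] + [v_0,v_1],
  ∂[v_3,v_4,v_5] = [v_4,v_5] − [v_3,v_5] + [v_3,v_4].
This gives a 12×6 integer matrix of rank 6; reducing to Smith normal form yields diagonal entries (1,1,1,1,1,1).

Computing H_k = (kernel of ∂_k) / (image of ∂_{k+1}):

  H_0: rank C_0 − rank ∂_1 = 6 − 5 = 1, and the invariant factors of ∂_1 are all 1, so H_0 ≅ Z.
  H_1: rank ker ∂_1 − rank ∂_2 = (12 − 5) − 6 = 1, and the invariant factors of ∂_2 are all 1, so H_1 ≅ Z.
  H_2: rank ker ∂_2 − rank ∂_3 = (6 − 6) − 0 = 0, and there is no ∂_3, so H_2 ≅ 0.

(K is a triangulation of the cylinder S^1 x I.)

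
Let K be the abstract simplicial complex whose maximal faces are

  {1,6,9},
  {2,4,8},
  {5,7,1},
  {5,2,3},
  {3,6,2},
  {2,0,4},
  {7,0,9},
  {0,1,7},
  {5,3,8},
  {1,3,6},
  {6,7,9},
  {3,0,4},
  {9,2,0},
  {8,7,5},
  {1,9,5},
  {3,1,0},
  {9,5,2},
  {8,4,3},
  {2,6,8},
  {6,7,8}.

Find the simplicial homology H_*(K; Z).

Order the vertices as 0 < 1 < 2 < 3 < 4 < 5 < 6 < 7 < 8 < 9. Listing each simplex with vertices in this order, K has dimension 2 with simplices:

  0-simplices (10): [0], [1], [2], [3], [4], [5], [6], [7], [8], [9]
  1-simplices (30): (30 of them)
  2-simplices (20): (20 of them)

so the chain groups are C_0 ≅ Z^10, C_1 ≅ Z^30, C_2 ≅ Z^20.

The boundary map ∂_1: C_1 → C_0 maps an edge to its endpoints' difference, ∂[p,q] = q − p. For instance
  ∂[2,5] = [5] − [2].
The 10×30 boundary matrix has rank 9 and Smith normal form diag(1,1,1,1,1,1,1,1,1).

∂_2: C_2 → C_1 acts by ∂[p,q,r] = [q,r] − [p,r] + [p,q]. For instance
  ∂[0,1,7] = [1,7] − [0,7] + [0,1],
  ∂[0,7,9] = [7,9] − [0,9] + [0,7].
The resulting 30×20 matrix has rank 20, and its Smith normal form has invariant factors (1,1,1,1,1,1,1,1,1,1,1,1,1,1,1,1,1,1,1,2).

Now H_k = ker ∂_k / im ∂_{k+1}, so:

  H_0: rank C_0 − rank ∂_1 = 10 − 9 = 1, and the invariant factors of ∂_1 are all 1, so H_0 = Z.
  H_1: rank ker ∂_1 − rank ∂_2 = (30 − 9) − 20 = 1, and ∂_2 has invariant factor 2 > 1, so H_1 = Z ⊕ Z/2.
  H_2: rank ker ∂_2 − rank ∂_3 = (20 − 20) − 0 = 0, and there is no ∂_3, so H_2 = 0.

H_0 = Z,  H_1 = Z ⊕ Z/2,  H_2 = 0.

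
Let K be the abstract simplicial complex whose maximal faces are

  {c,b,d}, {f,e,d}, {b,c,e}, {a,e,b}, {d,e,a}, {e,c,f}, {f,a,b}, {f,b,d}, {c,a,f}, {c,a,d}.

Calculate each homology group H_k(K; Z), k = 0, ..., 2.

H_0 ≅ Z,  H_1 ≅ Z/2,  H_2 = 0.

We work with the vertex ordering a < b < c < d < e < f. The simplices of K, each written with vertices in increasing order, are:

  0-simplices (6): a, b, c, d, e, f
  1-simplices (15): ab, ac, ad, ae, af, bc, bd, be, bf, cd, ce, cf, de, df, ef
  2-simplices (10): abe, abf, acd, acf, ade, bcd, bce, bdf, cef, def

so the chain groups are C_0 ≅ Z^6, C_1 ≅ Z^15, C_2 ≅ Z^10.

Boundary ∂_1: C_1 → C_0 is given by ∂[p,q] = [q] − [p]. For instance
  ∂ac = c − a.
As a 6×15 matrix over Z this has rank 5, with invariant factors (1,1,1,1,1).

Boundary ∂_2: C_2 → C_1 acts by ∂[p,q,r] = [q,r] − [p,r] + [p,q]. For instance
  ∂bce = ce − be + bc,
  ∂acd = cd − ad + ac.
This gives a 15×10 integer matrix of rank 10; reducing to Smith normal form yields diagonal entries (1,1,1,1,1,1,1,1,1,2).

From H_k ≅ ker(∂_k) / im(∂_{k+1}) we obtain:

  H_0: rank C_0 − rank ∂_1 = 6 − 5 = 1, and the invariant factors of ∂_1 are all 1, so H_0 = Z.
  H_1: rank ker ∂_1 − rank ∂_2 = (15 − 5) − 10 = 0, and ∂_2 has invariant factor 2 > 1, so H_1 = Z/2.
  H_2: rank ker ∂_2 − rank ∂_3 = (10 − 10) − 0 = 0, and there is no ∂_3, so H_2 = 0.

As a check, the Euler characteristic is 6 − 15 + 10 = 1, which agrees with 1 − 0 + 0 = 1.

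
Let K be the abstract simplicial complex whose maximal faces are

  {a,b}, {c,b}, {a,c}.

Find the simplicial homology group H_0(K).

H_0 ≅ Z.

Take the total order a < b < c on the vertex set. Then K (dimension 1) consists of the simplices:

  0-simplices (3): a, b, c
  1-simplices (3): ab, ac, bc

so the chain groups are C_0 ≅ Z^3, C_1 ≅ Z^3.

Boundary ∂_1: C_1 → C_0 is given by ∂[p,q] = [q] − [p]. For instance
  ∂ac = c − a.
The 3×3 boundary matrix has rank 2 and Smith normal form diag(1,1).

Now H_k = ker ∂_k / im ∂_{k+1}, so:

  H_0: rank C_0 − rank ∂_1 = 3 − 2 = 1, and the invariant factors of ∂_1 are all 1, so H_0 ≅ Z.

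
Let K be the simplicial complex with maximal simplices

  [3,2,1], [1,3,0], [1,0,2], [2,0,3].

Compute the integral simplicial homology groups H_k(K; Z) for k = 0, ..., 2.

H_0 ≅ Z,  H_1 = 0,  H_2 ≅ Z.

Order the vertices as 0 < 1 < 2 < 3. Listing each simplex with vertices in this order, K has dimension 2 with simplices:

  0-simplices (4): [0], [1], [2], [3]
  1-simplices (6): [0,1], [0,2], [0,3], [1,2], [1,3], [2,3]
  2-simplices (4): [0,1,2], [0,1,3], [0,2,3], [1,2,3]

Hence C_0 ≅ Z^4, C_1 ≅ Z^6, C_2 ≅ Z^4.

Boundary ∂_1: C_1 → C_0 sends each edge [p,q] (with p < q) to q − p.
The resulting 4×6 matrix has rank 3, and its Smith normal form has invariant factors (1,1,1).

Boundary ∂_2: C_2 → C_1 acts by ∂[p,q,r] = [q,r] − [p,r] + [p,q]. For instance
  ∂[0,1,2] = [1,2] − [0,2] + [0,1],
  ∂[1,2,3] = [2,3] − [1,3] + [1,2].
The resulting 6×4 matrix has rank 3, and its Smith normal form has invariant factors (1,1,1).

Reading off H_k = ker ∂_k / im ∂_{k+1}:

  H_0: rank C_0 − rank ∂_1 = 4 − 3 = 1, and the invariant factors of ∂_1 are all 1, so H_0 ≅ Z.
  H_1: rank ker ∂_1 − rank ∂_2 = (6 − 3) − 3 = 0, and the invariant factors of ∂_2 are all 1, so H_1 ≅ 0.
  H_2: rank ker ∂_2 − rank ∂_3 = (4 − 3) − 0 = 1, and there is no ∂_3, so H_2 ≅ Z.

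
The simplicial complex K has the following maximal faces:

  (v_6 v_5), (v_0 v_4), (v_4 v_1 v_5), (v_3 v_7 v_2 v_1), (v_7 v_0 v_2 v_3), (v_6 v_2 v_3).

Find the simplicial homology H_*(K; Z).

Fix the vertex order v_0 < v_1 < v_2 < v_3 < v_4 < v_5 < v_6 < v_7 and write every simplex with vertices in increasing order. Then dim K = 3 and the simplices of K are:

  0-simplices (8): [v_0], [v_1], [v_2], [v_3], [v_4], [v_5], [v_6], [v_7]
  1-simplices (16): (16 of them)
  2-simplices (9): [v_0,v_2,v_3], [v_0,v_2,v_7], [v_0,v_3,v_7], [v_1,v_2,v_3], [v_1,v_2,v_7], [v_1,v_3,v_7], [v_1,v_4,v_5], [v_2,v_3,v_6], [v_2,v_3,v_7]
  3-simplices (2): [v_0,v_2,v_3,v_7], [v_1,v_2,v_3,v_7]

so the chain groups are C_0 ≅ Z^8, C_1 ≅ Z^16, C_2 ≅ Z^9, C_3 ≅ Z^2.

The boundary map ∂_1: C_1 → C_0 sends each edge [p,q] (with p < q) to q − p.
This gives a 8×16 integer matrix of rank 7; reducing to Smith normal form yields diagonal entries (1,1,1,1,1,1,1).

The boundary map ∂_2: C_2 → C_1 maps a triangle to the signed sum of its edges. For instance
  ∂[v_2,v_3,v_6] = [v_3,v_6] − [v_2,v_6] + [v_2,v_3],
  ∂[v_0,v_2,v_7] = [v_2,v_7] − [v_0,v_7] + [v_0,v_2].
This gives a 16×9 integer matrix of rank 7; reducing to Smith normal form yields diagonal entries (1,1,1,1,1,1,1).

Boundary ∂_3: C_3 → C_2 sends each 3-simplex σ to the alternating sum Σ_i (−1)^i (σ with its i-th vertex removed). For instance
  ∂[v_1,v_2,v_3,v_7] = [v_2,v_3,v_7] − [v_1,v_3,v_7] + [v_1,v_2,v_7] − [v_1,v_2,v_3],
  ∂[v_0,v_2,v_3,v_7] = [v_2,v_3,v_7] − [v_0,v_3,v_7] + [v_0,v_2,v_7] − [v_0,v_2,v_3].
As a 9×2 matrix over Z this has rank 2, with invariant factors (1,1).

Now H_k = ker ∂_k / im ∂_{k+1}, so:

  H_0: rank C_0 − rank ∂_1 = 8 − 7 = 1, and the invariant factors of ∂_1 are all 1, so H_0 ≅ Z.
  H_1: rank ker ∂_1 − rank ∂_2 = (16 − 7) − 7 = 2, and the invariant factors of ∂_2 are all 1, so H_1 ≅ Z^2.
  H_2: rank ker ∂_2 − rank ∂_3 = (9 − 7) − 2 = 0, and the invariant factors of ∂_3 are all 1, so H_2 ≅ 0.
  H_3: rank ker ∂_3 − rank ∂_4 = (2 − 2) − 0 = 0, and there is no ∂_4, so H_3 ≅ 0.

H_0 = Z,  H_1 = Z^2,  H_2 = 0,  H_3 = 0.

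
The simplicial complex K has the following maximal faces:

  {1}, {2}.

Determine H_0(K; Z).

Fix the vertex order 1 < 2 and write every simplex with vertices in increasing order. Then dim K = 0 and the simplices of K are:

  0-simplices (2): [1], [2]

so the chain groups are C_0 ≅ Z^2.

Now H_k = ker ∂_k / im ∂_{k+1}, so:

  H_0: rank C_0 − rank ∂_1 = 2 − 0 = 2, and there is no ∂_1, so H_0 ≅ Z^2.

H_0 ≅ Z^2.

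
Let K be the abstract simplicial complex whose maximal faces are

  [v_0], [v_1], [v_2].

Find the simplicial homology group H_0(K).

Take the total order v_0 < v_1 < v_2 on the vertex set. Then K (dimension 0) consists of the simplices:

  0-simplices (3): [v_0], [v_1], [v_2]

giving chain groups C_0 ≅ Z^3.

From H_k ≅ ker(∂_k) / im(∂_{k+1}) we obtain:

  H_0: rank C_0 − rank ∂_1 = 3 − 0 = 3, and there is no ∂_1, so H_0 ≅ Z^3.

(K is a triangulation of a set of 3 points.)

H_0 = Z^3.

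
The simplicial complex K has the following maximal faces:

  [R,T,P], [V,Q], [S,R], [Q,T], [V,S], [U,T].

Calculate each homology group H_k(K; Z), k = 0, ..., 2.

Order the vertices as P < Q < R < S < T < U < V. Listing each simplex with vertices in this order, K has dimension 2 with simplices:

  0-simplices (7): P, Q, R, S, T, U, V
  1-simplices (8): PR, PT, QT, QV, RS, RT, SV, TU
  2-simplices (1): PRT

so the chain groups are C_0 ≅ Z^7, C_1 ≅ Z^8, C_2 ≅ Z^1.

Boundary ∂_1: C_1 → C_0 maps an edge to its endpoints' difference, ∂[p,q] = q − p. For instance
  ∂QT = T − Q.
This gives a 7×8 integer matrix of rank 6; reducing to Smith normal form yields diagonal entries (1,1,1,1,1,1).

The boundary map ∂_2: C_2 → C_1 maps a triangle to the signed sum of its edges. For instance
  ∂PRT = RT − PT + PR.
The 8×1 boundary matrix has rank 1 and Smith normal form diag(1).

Reading off H_k = ker ∂_k / im ∂_{k+1}:

  H_0: rank C_0 − rank ∂_1 = 7 − 6 = 1, and the invariant factors of ∂_1 are all 1, so H_0 = Z.
  H_1: rank ker ∂_1 − rank ∂_2 = (8 − 6) − 1 = 1, and the invariant factors of ∂_2 are all 1, so H_1 = Z.
  H_2: rank ker ∂_2 − rank ∂_3 = (1 − 1) − 0 = 0, and there is no ∂_3, so H_2 = 0.

As a check, the Euler characteristic is 7 − 8 + 1 = 0, which agrees with 1 − 1 + 0 = 0.

H_0 ≅ Z,  H_1 ≅ Z,  H_2 = 0.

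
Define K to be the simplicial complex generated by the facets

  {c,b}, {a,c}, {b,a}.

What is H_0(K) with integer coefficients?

H_0 = Z.

Order the vertices as a < b < c. Listing each simplex with vertices in this order, K has dimension 1 with simplices:

  0-simplices (3): a, b, c
  1-simplices (3): ab, ac, bc

giving chain groups C_0 ≅ Z^3, C_1 ≅ Z^3.

Boundary ∂_1: C_1 → C_0 is given by ∂[p,q] = [q] − [p]. For instance
  ∂bc = c − b.
The 3×3 boundary matrix has rank 2 and Smith normal form diag(1,1).

Computing H_k = (kernel of ∂_k) / (image of ∂_{k+1}):

  H_0: rank C_0 − rank ∂_1 = 3 − 2 = 1, and the invariant factors of ∂_1 are all 1, so H_0 = Z.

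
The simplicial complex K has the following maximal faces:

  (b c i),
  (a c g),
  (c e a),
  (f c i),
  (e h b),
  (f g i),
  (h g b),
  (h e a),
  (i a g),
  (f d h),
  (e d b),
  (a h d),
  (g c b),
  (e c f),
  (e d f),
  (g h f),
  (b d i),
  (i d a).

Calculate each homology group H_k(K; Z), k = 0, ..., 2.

Take the total order a < b < c < d < e < f < g < h < i on the vertex set. Then K (dimension 2) consists of the simplices:

  0-simplices (9): a, b, c, d, e, f, g, h, i
  1-simplices (27): ac, ad, ae, ag, ah, ai, bc, bd, be, bg, bh, bi, ce, cf, cg, ci, de, df, dh, di, ef, eh, fg, fh, fi, gh, gi
  2-simplices (18): ace, acg, adh, adi, aeh, agi, bcg, bci, bde, bdi, beh, bgh, cef, cfi, def, dfh, fgh, fgi

Hence C_0 ≅ Z^9, C_1 ≅ Z^27, C_2 ≅ Z^18.

∂_1: C_1 → C_0 sends each edge [p,q] (with p < q) to q − p.
The 9×27 boundary matrix has rank 8 and Smith normal form diag(1,1,1,1,1,1,1,1).

Boundary ∂_2: C_2 → C_1 acts by ∂[p,q,r] = [q,r] − [p,r] + [p,q]. For instance
  ∂cfi = fi − ci + cf,
  ∂agi = gi − ai + ag.
As a 27×18 matrix over Z this has rank 18, with invariant factors (1,1,1,1,1,1,1,1,1,1,1,1,1,1,1,1,1,2).

From H_k ≅ ker(∂_k) / im(∂_{k+1}) we obtain:

  H_0: rank C_0 − rank ∂_1 = 9 − 8 = 1, and the invariant factors of ∂_1 are all 1, so H_0 = Z.
  H_1: rank ker ∂_1 − rank ∂_2 = (27 − 8) − 18 = 1, and ∂_2 has invariant factor 2 > 1, so H_1 = Z ⊕ Z/2.
  H_2: rank ker ∂_2 − rank ∂_3 = (18 − 18) − 0 = 0, and there is no ∂_3, so H_2 = 0.

As a check, the Euler characteristic is 9 − 27 + 18 = 0, which agrees with 1 − 1 + 0 = 0.
(K is a triangulation of the Klein bottle.)

H_0 ≅ Z,  H_1 ≅ Z ⊕ Z/2,  H_2 = 0.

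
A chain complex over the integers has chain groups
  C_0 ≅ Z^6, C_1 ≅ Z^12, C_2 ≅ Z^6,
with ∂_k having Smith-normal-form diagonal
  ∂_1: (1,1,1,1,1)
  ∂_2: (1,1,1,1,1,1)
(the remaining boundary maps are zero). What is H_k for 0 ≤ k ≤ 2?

H_0 = Z,  H_1 = Z,  H_2 = 0.

H_0: b_0 = 6 − 0 − 5 = 1; torsion from ∂_1 factors > 1: none. So H_0 = Z.
H_1: b_1 = 12 − 5 − 6 = 1; torsion from ∂_2 factors > 1: none. So H_1 = Z.
H_2: b_2 = 6 − 6 − 0 = 0; torsion from ∂_3 factors > 1: none. So H_2 = 0.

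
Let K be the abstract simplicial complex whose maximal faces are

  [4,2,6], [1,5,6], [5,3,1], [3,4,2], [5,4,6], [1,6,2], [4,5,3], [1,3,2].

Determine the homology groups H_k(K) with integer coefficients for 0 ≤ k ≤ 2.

H_0 = Z,  H_1 = 0,  H_2 = Z.

Order the vertices as 1 < 2 < 3 < 4 < 5 < 6. Listing each simplex with vertices in this order, K has dimension 2 with simplices:

  0-simplices (6): [1], [2], [3], [4], [5], [6]
  1-simplices (12): [1,2], [1,3], [1,5], [1,6], [2,3], [2,4], [2,6], [3,4], [3,5], [4,5], [4,6], [5,6]
  2-simplices (8): [1,2,3], [1,2,6], [1,3,5], [1,5,6], [2,3,4], [2,4,6], [3,4,5], [4,5,6]

so the chain groups are C_0 ≅ Z^6, C_1 ≅ Z^12, C_2 ≅ Z^8.

The boundary map ∂_1: C_1 → C_0 sends each edge [p,q] (with p < q) to q − p. For instance
  ∂[1,3] = [3] − [1].
The resulting 6×12 matrix has rank 5, and its Smith normal form has invariant factors (1,1,1,1,1).

The boundary map ∂_2: C_2 → C_1 sends each 2-simplex [p,q,r] to [q,r] − [p,r] + [p,q]. For instance
  ∂[3,4,5] = [4,5] − [3,5] + [3,4],
  ∂[2,4,6] = [4,6] − [2,6] + [2,4].
The resulting 12×8 matrix has rank 7, and its Smith normal form has invariant factors (1,1,1,1,1,1,1).

Reading off H_k = ker ∂_k / im ∂_{k+1}:

  H_0: rank C_0 − rank ∂_1 = 6 − 5 = 1, and the invariant factors of ∂_1 are all 1, so H_0 ≅ Z.
  H_1: rank ker ∂_1 − rank ∂_2 = (12 − 5) − 7 = 0, and the invariant factors of ∂_2 are all 1, so H_1 ≅ 0.
  H_2: rank ker ∂_2 − rank ∂_3 = (8 − 7) − 0 = 1, and there is no ∂_3, so H_2 ≅ Z.

As a check, the Euler characteristic is 6 − 12 + 8 = 2, which agrees with 1 − 0 + 1 = 2.
(K is a triangulation of the 2-sphere S^2.)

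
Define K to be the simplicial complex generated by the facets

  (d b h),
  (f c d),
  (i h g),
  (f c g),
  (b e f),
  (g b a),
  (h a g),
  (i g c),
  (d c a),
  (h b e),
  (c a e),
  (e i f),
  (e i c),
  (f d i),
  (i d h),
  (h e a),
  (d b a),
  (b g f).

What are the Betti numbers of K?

b_0 = 1, b_1 = 1, b_2 = 0.

We work with the vertex ordering a < b < c < d < e < f < g < h < i. The simplices of K, each written with vertices in increasing order, are:

  0-simplices (9): a, b, c, d, e, f, g, h, i
  1-simplices (27): ab, ac, ad, ae, ag, ah, bd, be, bf, bg, bh, cd, ce, cf, cg, ci, df, dh, di, ef, eh, ei, fg, fi, gh, gi, hi
  2-simplices (18): abd, abg, acd, ace, aeh, agh, bdh, bef, beh, bfg, cdf, cei, cfg, cgi, dfi, dhi, efi, ghi

so the chain groups are C_0 ≅ Z^9, C_1 ≅ Z^27, C_2 ≅ Z^18.

The boundary map ∂_1: C_1 → C_0 is given by ∂[p,q] = [q] − [p].
As a 9×27 matrix over Z this has rank 8, with invariant factors (1,1,1,1,1,1,1,1).

∂_2: C_2 → C_1 acts by ∂[p,q,r] = [q,r] − [p,r] + [p,q]. For instance
  ∂aeh = eh − ah + ae,
  ∂agh = gh − ah + ag.
This gives a 27×18 integer matrix of rank 18; reducing to Smith normal form yields diagonal entries (1,1,1,1,1,1,1,1,1,1,1,1,1,1,1,1,1,2).

Computing H_k = (kernel of ∂_k) / (image of ∂_{k+1}):

  H_0: rank C_0 − rank ∂_1 = 9 − 8 = 1, and the invariant factors of ∂_1 are all 1, so H_0 = Z.
  H_1: rank ker ∂_1 − rank ∂_2 = (27 − 8) − 18 = 1, and ∂_2 has invariant factor 2 > 1, so H_1 = Z ⊕ Z/2.
  H_2: rank ker ∂_2 − rank ∂_3 = (18 − 18) − 0 = 0, and there is no ∂_3, so H_2 = 0.

Hence the Betti numbers are b_0 = 1, b_1 = 1, b_2 = 0.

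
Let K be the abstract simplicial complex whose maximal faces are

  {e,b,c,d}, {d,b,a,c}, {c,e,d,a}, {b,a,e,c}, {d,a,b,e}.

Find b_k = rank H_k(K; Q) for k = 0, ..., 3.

b_0 = 1, b_1 = 0, b_2 = 0, b_3 = 1.

Order the vertices as a < b < c < d < e. Listing each simplex with vertices in this order, K has dimension 3 with simplices:

  0-simplices (5): a, b, c, d, e
  1-simplices (10): ab, ac, ad, ae, bc, bd, be, cd, ce, de
  2-simplices (10): abc, abd, abe, acd, ace, ade, bcd, bce, bde, cde
  3-simplices (5): abcd, abce, abde, acde, bcde

Hence C_0 ≅ Z^5, C_1 ≅ Z^10, C_2 ≅ Z^10, C_3 ≅ Z^5.

The boundary map ∂_1: C_1 → C_0 maps an edge to its endpoints' difference, ∂[p,q] = q − p. For instance
  ∂cd = d − c.
This gives a 5×10 integer matrix of rank 4; reducing to Smith normal form yields diagonal entries (1,1,1,1).

The boundary map ∂_2: C_2 → C_1 maps a triangle to the signed sum of its edges. For instance
  ∂ade = de − ae + ad,
  ∂abd = bd − ad + ab.
The resulting 10×10 matrix has rank 6, and its Smith normal form has invariant factors (1,1,1,1,1,1).

The boundary map ∂_3: C_3 → C_2 sends each 3-simplex σ to the alternating sum Σ_i (−1)^i (σ with its i-th vertex removed). For instance
  ∂bcde = cde − bde + bce − bcd,
  ∂abde = bde − ade + abe − abd.
As a 10×5 matrix over Z this has rank 4, with invariant factors (1,1,1,1).

Reading off H_k = ker ∂_k / im ∂_{k+1}:

  H_0: rank C_0 − rank ∂_1 = 5 − 4 = 1, and the invariant factors of ∂_1 are all 1, so H_0 = Z.
  H_1: rank ker ∂_1 − rank ∂_2 = (10 − 4) − 6 = 0, and the invariant factors of ∂_2 are all 1, so H_1 = 0.
  H_2: rank ker ∂_2 − rank ∂_3 = (10 − 6) − 4 = 0, and the invariant factors of ∂_3 are all 1, so H_2 = 0.
  H_3: rank ker ∂_3 − rank ∂_4 = (5 − 4) − 0 = 1, and there is no ∂_4, so H_3 = Z.

As a check, the Euler characteristic is 5 − 10 + 10 − 5 = 0, which agrees with 1 − 0 + 0 − 1 = 0.

Hence the Betti numbers are b_0 = 1, b_1 = 0, b_2 = 0, b_3 = 1.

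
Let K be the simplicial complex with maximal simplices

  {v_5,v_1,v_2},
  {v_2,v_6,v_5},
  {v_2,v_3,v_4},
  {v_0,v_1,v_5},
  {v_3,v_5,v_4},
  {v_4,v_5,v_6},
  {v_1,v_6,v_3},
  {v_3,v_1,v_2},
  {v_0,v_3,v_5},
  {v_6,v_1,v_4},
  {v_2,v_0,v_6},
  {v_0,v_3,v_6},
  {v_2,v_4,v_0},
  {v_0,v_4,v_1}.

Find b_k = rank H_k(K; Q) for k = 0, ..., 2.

b_0 = 1, b_1 = 2, b_2 = 1.

Take the total order v_0 < v_1 < v_2 < v_3 < v_4 < v_5 < v_6 on the vertex set. Then K (dimension 2) consists of the simplices:

  0-simplices (7): [v_0], [v_1], [v_2], [v_3], [v_4], [v_5], [v_6]
  1-simplices (21): (21 of them)
  2-simplices (14): (14 of them)

so the chain groups are C_0 ≅ Z^7, C_1 ≅ Z^21, C_2 ≅ Z^14.

∂_1: C_1 → C_0 maps an edge to its endpoints' difference, ∂[p,q] = q − p.
As a 7×21 matrix over Z this has rank 6, with invariant factors (1,1,1,1,1,1).

The boundary map ∂_2: C_2 → C_1 sends each 2-simplex [p,q,r] to [q,r] − [p,r] + [p,q]. For instance
  ∂[v_2,v_5,v_6] = [v_5,v_6] − [v_2,v_6] + [v_2,v_5],
  ∂[v_3,v_4,v_5] = [v_4,v_5] − [v_3,v_5] + [v_3,v_4].
The resulting 21×14 matrix has rank 13, and its Smith normal form has invariant factors (1,1,1,1,1,1,1,1,1,1,1,1,1).

From H_k ≅ ker(∂_k) / im(∂_{k+1}) we obtain:

  H_0: rank C_0 − rank ∂_1 = 7 − 6 = 1, and the invariant factors of ∂_1 are all 1, so H_0 = Z.
  H_1: rank ker ∂_1 − rank ∂_2 = (21 − 6) − 13 = 2, and the invariant factors of ∂_2 are all 1, so H_1 = Z^2.
  H_2: rank ker ∂_2 − rank ∂_3 = (14 − 13) − 0 = 1, and there is no ∂_3, so H_2 = Z.

Hence the Betti numbers are b_0 = 1, b_1 = 2, b_2 = 1.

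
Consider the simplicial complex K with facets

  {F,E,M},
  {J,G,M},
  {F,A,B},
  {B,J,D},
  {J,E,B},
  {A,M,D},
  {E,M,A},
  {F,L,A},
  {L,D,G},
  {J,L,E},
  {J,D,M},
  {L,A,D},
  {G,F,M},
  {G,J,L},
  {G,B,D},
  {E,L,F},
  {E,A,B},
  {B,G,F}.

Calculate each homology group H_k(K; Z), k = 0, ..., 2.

K has 9 vertices, 27 edges, 18 triangles.
rank ∂_0 = 0, rank ∂_1 = 8 ⇒ b_0 = 9 − 0 − 8 = 1; all invariant factors of ∂_1 are 1 so no torsion. So H_0 ≅ Z.
rank ∂_1 = 8, rank ∂_2 = 18 ⇒ b_1 = 27 − 8 − 18 = 1; ∂_2 has invariant factor(s) [2] giving torsion. So H_1 ≅ Z ⊕ Z/2.
rank ∂_2 = 18, rank ∂_3 = 0 ⇒ b_2 = 18 − 18 − 0 = 0. So H_2 ≅ 0.

H_0 = Z,  H_1 = Z ⊕ Z/2,  H_2 = 0.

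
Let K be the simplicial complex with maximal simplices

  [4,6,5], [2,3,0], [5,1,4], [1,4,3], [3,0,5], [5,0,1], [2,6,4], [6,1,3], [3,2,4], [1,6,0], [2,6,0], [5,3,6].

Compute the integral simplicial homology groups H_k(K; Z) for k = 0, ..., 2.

K has 7 vertices, 18 edges, 12 triangles.
rank ∂_0 = 0, rank ∂_1 = 6 ⇒ b_0 = 7 − 0 − 6 = 1; all invariant factors of ∂_1 are 1 so no torsion. So H_0 ≅ Z.
rank ∂_1 = 6, rank ∂_2 = 12 ⇒ b_1 = 18 − 6 − 12 = 0; ∂_2 has invariant factor(s) [2] giving torsion. So H_1 ≅ Z/2.
rank ∂_2 = 12, rank ∂_3 = 0 ⇒ b_2 = 12 − 12 − 0 = 0. So H_2 ≅ 0.

H_0 ≅ Z,  H_1 ≅ Z/2,  H_2 = 0.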